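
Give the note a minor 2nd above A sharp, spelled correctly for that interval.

B

A second above A lands on the letter B.
A minor second spans 1 semitone, so A# moves to pitch class 11. On the letter B that is B.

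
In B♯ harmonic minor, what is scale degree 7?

The B# harmonic minor scale runs B# C## D# E# F## G# A##.
Degree 7 is A##.

A##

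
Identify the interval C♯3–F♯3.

perfect fourth

Counting letters C–D–E–F gives a fourth.
C#→F# = 5 semitones, exactly the perfect fourth.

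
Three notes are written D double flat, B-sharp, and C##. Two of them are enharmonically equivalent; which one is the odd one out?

In 12-tone equal temperament, enharmonic equivalents share a pitch class. Dbb is pitch class 0; B# is pitch class 0; C## is pitch class 2.
Dbb and B# share pitch class 0, while C## is pitch class 2.

C##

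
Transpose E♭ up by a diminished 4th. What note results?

E up a perfect fourth is A, so the target letter is A.
From Eb, a diminished fourth is 4 semitones up: Abb.

Abb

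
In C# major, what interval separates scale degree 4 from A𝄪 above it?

Scale degree 4 of C# major is F#.
F# up to A##: letters F→A make it a third; 5 semitones makes it augmented.

augmented third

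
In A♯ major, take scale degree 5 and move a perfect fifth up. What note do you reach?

B#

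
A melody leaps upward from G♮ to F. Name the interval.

minor seventh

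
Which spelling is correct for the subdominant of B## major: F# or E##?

Each scale degree takes a distinct letter name. Degree 4 of a scale on B must use the letter E.
E## and F# are enharmonically the same pitch, but only E## uses the letter E, so it is the correct spelling here.

E##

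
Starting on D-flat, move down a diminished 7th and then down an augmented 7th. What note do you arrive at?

Fb

A diminished seventh down from Db is E (letter E, 9 semitones down).
An augmented seventh down from E is Fb (letter F, 12 semitones down).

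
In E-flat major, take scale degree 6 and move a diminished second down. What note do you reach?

Scale degree 6 of Eb major is C.
A diminished second (0 semitones) below C lands on the letter B, giving B#.

B#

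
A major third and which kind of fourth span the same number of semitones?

A major third spans 4 semitones.
A fourth spanning 4 semitones is diminished (the perfect fourth is 5).

diminished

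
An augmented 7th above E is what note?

A seventh above E lands on the letter D.
An augmented seventh spans 12 semitones, so E moves to pitch class 4. On the letter D that is D##.

D##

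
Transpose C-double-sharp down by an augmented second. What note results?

B

C down a major second is Bb, so the target letter is B.
From C##, an augmented second is 3 semitones down: B.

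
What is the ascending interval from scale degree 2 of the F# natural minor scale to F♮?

diminished seventh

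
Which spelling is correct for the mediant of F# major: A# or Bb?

Each scale degree takes a distinct letter name. Degree 3 of a scale on F must use the letter A.
A# and Bb are enharmonically the same pitch, but only A# uses the letter A, so it is the correct spelling here.

A#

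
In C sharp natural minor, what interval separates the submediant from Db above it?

diminished fourth

The submediant of C# natural minor is A.
A up to Db: letters A→D make it a fourth; 4 semitones makes it diminished.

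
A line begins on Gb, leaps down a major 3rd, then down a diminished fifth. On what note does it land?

A major third down from Gb is Ebb (letter E, 4 semitones down).
A diminished fifth down from Ebb is Ab (letter A, 6 semitones down).

Ab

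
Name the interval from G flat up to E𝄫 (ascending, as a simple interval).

The letter names run G→E, a span of 5 letter steps, so the interval is some kind of sixth.
Gb to Ebb is 8 semitones. A major sixth is 9, so 8 makes it minor.

minor sixth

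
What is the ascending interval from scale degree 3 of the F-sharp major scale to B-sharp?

Scale degree 3 of F# major is A#.
A# up to B#: letters A→B make it a second; 2 semitones makes it major.

major second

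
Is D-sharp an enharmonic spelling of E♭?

Yes

D# = pitch class 3 and Eb = pitch class 3 — the same pitch class, so they are enharmonic equivalents.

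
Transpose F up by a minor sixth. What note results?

F up a major sixth is D, so the target letter is D.
From F, a minor sixth is 8 semitones up: Db.

Db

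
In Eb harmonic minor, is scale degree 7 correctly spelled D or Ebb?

D

Each scale degree takes a distinct letter name. Degree 7 of a scale on E must use the letter D.
D and Ebb are enharmonically the same pitch, but only D uses the letter D, so it is the correct spelling here.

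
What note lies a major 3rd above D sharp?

A third above D lands on the letter F.
A major third spans 4 semitones, so D# moves to pitch class 7. On the letter F that is F##.

F##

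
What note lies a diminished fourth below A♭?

A down a perfect fourth is E, so the target letter is E.
From Ab, a diminished fourth is 4 semitones down: E.

E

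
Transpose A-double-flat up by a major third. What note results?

A up a major third is C#, so the target letter is C.
From Abb, a major third is 4 semitones up: Cb.

Cb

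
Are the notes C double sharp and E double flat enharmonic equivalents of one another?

C## is pitch class 2; Ebb is pitch class 2.
All spellings map to pitch class 2, so they are enharmonically equivalent.

Yes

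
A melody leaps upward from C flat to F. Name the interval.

The letter names run C→F, a span of 3 letter steps, so the interval is some kind of fourth.
Cb to F is 6 semitones. A perfect fourth is 5, so 6 makes it augmented.

augmented fourth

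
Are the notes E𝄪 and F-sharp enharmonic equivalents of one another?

E## = pitch class 6 and F# = pitch class 6 — the same pitch class, so they are enharmonic equivalents.

Yes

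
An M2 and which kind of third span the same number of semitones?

diminished

A major second spans 2 semitones.
A third spanning 2 semitones is diminished (the major third is 4).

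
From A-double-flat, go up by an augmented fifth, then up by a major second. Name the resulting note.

An augmented fifth up from Abb is Eb (letter E, 8 semitones up).
A major second up from Eb is F (letter F, 2 semitones up).

F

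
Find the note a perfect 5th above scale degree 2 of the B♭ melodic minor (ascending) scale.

G

Scale degree 2 of Bb melodic minor (ascending) is C.
A perfect fifth (7 semitones) above C lands on the letter G, giving G.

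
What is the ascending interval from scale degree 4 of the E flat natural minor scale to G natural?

Scale degree 4 of Eb natural minor is Ab.
Ab up to G: letters A→G make it a seventh; 11 semitones makes it major.

major seventh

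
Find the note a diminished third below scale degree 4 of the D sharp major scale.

Scale degree 4 of D# major is G#.
A diminished third (2 semitones) below G# lands on the letter E, giving E##.

E##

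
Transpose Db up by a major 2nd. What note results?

Eb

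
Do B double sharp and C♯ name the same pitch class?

B## is pitch class 1; C# is pitch class 1.
All spellings map to pitch class 1, so they are enharmonically equivalent.

Yes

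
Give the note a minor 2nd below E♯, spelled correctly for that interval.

D##

E down a major second is D, so the target letter is D.
From E#, a minor second is 1 semitone down: D##.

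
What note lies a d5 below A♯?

A down a perfect fifth is D, so the target letter is D.
From A#, a diminished fifth is 6 semitones down: D##.

D##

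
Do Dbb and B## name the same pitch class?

No

Dbb is pitch class 0; B## is pitch class 1.
The pitch classes differ (0 vs. 1), so they are not enharmonic equivalents.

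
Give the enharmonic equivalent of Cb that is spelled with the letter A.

A##

Plain A sits 2 semitones below Cb, so on the letter A the same pitch needs a double sharp: A##.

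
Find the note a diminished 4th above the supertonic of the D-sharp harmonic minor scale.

The supertonic of D# harmonic minor is E#.
A diminished fourth (4 semitones) above E# lands on the letter A, giving A.

A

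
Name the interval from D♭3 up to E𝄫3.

minor second

Counting letters D–E gives a second.
Db→Ebb = 1 semitone, 1 narrower than the major second (2), so minor.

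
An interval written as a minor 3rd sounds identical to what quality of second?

augmented

A minor third spans 3 semitones.
A second spanning 3 semitones is augmented (the major second is 2).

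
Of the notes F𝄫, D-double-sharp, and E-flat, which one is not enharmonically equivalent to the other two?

D##

In 12-tone equal temperament, enharmonic equivalents share a pitch class. Fbb is pitch class 3; D## is pitch class 4; Eb is pitch class 3.
Fbb and Eb share pitch class 3, while D## is pitch class 4.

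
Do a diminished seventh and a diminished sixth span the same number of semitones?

No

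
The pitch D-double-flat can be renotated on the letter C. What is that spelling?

Plain C sits at the same pitch as Dbb, so on the letter C the same pitch needs a natural: C.

C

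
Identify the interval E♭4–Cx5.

doubly augmented sixth

Counting letters E–F–G–A–B–C gives a sixth.
Eb→C## = 11 semitones, 2 wider than the major sixth (9), so doubly augmented.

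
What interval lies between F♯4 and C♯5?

perfect fifth

Counting letters F–G–A–B–C gives a fifth.
F#→C# = 7 semitones, exactly the perfect fifth.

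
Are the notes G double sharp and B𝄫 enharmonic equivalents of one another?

Yes

G## is pitch class 9; Bbb is pitch class 9.
All spellings map to pitch class 9, so they are enharmonically equivalent.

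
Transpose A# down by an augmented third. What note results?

A down a major third is F, so the target letter is F.
From A#, an augmented third is 5 semitones down: F.

F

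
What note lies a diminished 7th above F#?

Eb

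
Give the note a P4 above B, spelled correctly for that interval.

A fourth above B lands on the letter E.
A perfect fourth spans 5 semitones, so B moves to pitch class 4. On the letter E that is E.

E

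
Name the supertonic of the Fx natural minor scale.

Degree 2 takes the letter 1 step above F, which is G.
In natural minor, degree 2 sits 2 semitones above the tonic. F## + 2 semitones is pitch class 9, spelled on G as G##.

G##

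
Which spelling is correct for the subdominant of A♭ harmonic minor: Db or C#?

Each scale degree takes a distinct letter name. Degree 4 of a scale on A must use the letter D.
Db and C# are enharmonically the same pitch, but only Db uses the letter D, so it is the correct spelling here.

Db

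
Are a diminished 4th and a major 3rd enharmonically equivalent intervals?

Yes

A diminished fourth spans 4 semitones; a major third spans 4.
They are enharmonically equivalent.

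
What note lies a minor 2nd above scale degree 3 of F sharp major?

B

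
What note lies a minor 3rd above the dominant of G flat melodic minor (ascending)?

Fb

The dominant of Gb melodic minor (ascending) is Db.
A minor third (3 semitones) above Db lands on the letter F, giving Fb.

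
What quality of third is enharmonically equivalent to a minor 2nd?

A minor second spans 1 semitone.
A third spanning 1 semitone is doubly diminished (the major third is 4).

doubly diminished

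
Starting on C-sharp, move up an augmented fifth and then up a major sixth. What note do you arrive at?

An augmented fifth up from C# is G## (letter G, 8 semitones up).
A major sixth up from G## is E## (letter E, 9 semitones up).

E##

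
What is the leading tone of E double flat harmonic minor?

Degree 7 takes the letter 6 steps above E, which is D.
In harmonic minor, degree 7 sits 11 semitones above the tonic. Ebb + 11 semitones is pitch class 1, spelled on D as Db.

Db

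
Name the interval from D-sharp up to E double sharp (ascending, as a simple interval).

augmented second

Counting letters D–E gives a second.
D#→E## = 3 semitones, 1 wider than the major second (2), so augmented.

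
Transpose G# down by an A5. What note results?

C

G down a perfect fifth is C, so the target letter is C.
From G#, an augmented fifth is 8 semitones down: C.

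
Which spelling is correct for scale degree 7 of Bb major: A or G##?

A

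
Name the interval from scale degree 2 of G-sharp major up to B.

minor second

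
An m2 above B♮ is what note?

C

B up a major second is C#, so the target letter is C.
From B, a minor second is 1 semitone up: C.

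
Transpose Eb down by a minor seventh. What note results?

A seventh below E lands on the letter F.
A minor seventh spans 10 semitones, so Eb moves to pitch class 5. On the letter F that is F.

F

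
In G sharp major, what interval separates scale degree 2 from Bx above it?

augmented second

Scale degree 2 of G# major is A#.
A# up to B##: letters A→B make it a second; 3 semitones makes it augmented.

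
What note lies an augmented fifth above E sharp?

B##

A fifth above E lands on the letter B.
An augmented fifth spans 8 semitones, so E# moves to pitch class 1. On the letter B that is B##.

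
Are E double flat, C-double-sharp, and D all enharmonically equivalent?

Yes

Ebb = pitch class 2 and C## = pitch class 2 and D = pitch class 2 — the same pitch class, so they are enharmonic equivalents.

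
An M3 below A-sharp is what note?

F#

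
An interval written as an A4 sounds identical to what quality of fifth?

diminished

An augmented fourth spans 6 semitones.
A fifth spanning 6 semitones is diminished (the perfect fifth is 7).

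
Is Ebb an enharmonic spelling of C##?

Ebb = pitch class 2 and C## = pitch class 2 — the same pitch class, so they are enharmonic equivalents.

Yes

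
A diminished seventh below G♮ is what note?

G down a major seventh is Ab, so the target letter is A.
From G, a diminished seventh is 9 semitones down: A#.

A#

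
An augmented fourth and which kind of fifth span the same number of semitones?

An augmented fourth spans 6 semitones.
A fifth spanning 6 semitones is diminished (the perfect fifth is 7).

diminished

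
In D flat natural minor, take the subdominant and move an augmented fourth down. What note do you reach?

Dbb

The subdominant of Db natural minor is Gb.
An augmented fourth (6 semitones) below Gb lands on the letter D, giving Dbb.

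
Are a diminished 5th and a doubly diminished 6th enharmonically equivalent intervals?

Yes

A diminished fifth spans 6 semitones; a doubly diminished sixth spans 6.
They are enharmonically equivalent.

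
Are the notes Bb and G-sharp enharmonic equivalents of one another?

No

Bb is pitch class 10; G# is pitch class 8.
The pitch classes differ (10 vs. 8), so they are not enharmonic equivalents.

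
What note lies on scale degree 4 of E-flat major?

Degree 4 takes the letter 3 steps above E, which is A.
In major, degree 4 sits 5 semitones above the tonic. Eb + 5 semitones is pitch class 8, spelled on A as Ab.

Ab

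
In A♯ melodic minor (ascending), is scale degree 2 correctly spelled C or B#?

Each scale degree takes a distinct letter name. Degree 2 of a scale on A must use the letter B.
B# and C are enharmonically the same pitch, but only B# uses the letter B, so it is the correct spelling here.

B#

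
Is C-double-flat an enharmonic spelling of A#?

Yes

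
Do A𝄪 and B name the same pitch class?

Yes

A## is pitch class 11; B is pitch class 11.
All spellings map to pitch class 11, so they are enharmonically equivalent.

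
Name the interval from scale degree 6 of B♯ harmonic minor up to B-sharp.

Scale degree 6 of B# harmonic minor is G#.
G# up to B#: letters G→B make it a third; 4 semitones makes it major.

major third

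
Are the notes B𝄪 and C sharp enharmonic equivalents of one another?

B## = pitch class 1 and C# = pitch class 1 — the same pitch class, so they are enharmonic equivalents.

Yes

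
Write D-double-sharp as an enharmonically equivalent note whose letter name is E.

E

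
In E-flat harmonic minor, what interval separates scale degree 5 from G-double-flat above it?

Scale degree 5 of Eb harmonic minor is Bb.
Bb up to Gbb: letters B→G make it a sixth; 7 semitones makes it diminished.

diminished sixth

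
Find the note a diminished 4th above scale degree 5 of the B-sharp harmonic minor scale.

B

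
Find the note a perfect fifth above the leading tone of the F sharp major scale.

B#

The leading tone of F# major is E#.
A perfect fifth (7 semitones) above E# lands on the letter B, giving B#.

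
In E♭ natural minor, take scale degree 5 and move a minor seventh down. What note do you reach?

C

Scale degree 5 of Eb natural minor is Bb.
A minor seventh (10 semitones) below Bb lands on the letter C, giving C.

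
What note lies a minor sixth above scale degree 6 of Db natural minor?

Scale degree 6 of Db natural minor is Bbb.
A minor sixth (8 semitones) above Bbb lands on the letter G, giving Gbb.

Gbb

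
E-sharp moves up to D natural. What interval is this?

diminished seventh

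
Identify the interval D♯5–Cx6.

major seventh

Counting letters D–E–F–G–A–B–C gives a seventh.
D#→C## = 11 semitones, exactly the major seventh.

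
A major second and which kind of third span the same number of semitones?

diminished

A major second spans 2 semitones.
A third spanning 2 semitones is diminished (the major third is 4).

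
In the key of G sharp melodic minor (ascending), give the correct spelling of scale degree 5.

D#

Degree 5 takes the letter 4 steps above G, which is D.
In melodic minor (ascending), degree 5 sits 7 semitones above the tonic. G# + 7 semitones is pitch class 3, spelled on D as D#.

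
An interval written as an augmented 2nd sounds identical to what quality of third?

minor

An augmented second spans 3 semitones.
A third spanning 3 semitones is minor (the major third is 4).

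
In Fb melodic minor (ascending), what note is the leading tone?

Eb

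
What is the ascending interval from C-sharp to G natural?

Counting letters C–D–E–F–G gives a fifth.
C#→G = 6 semitones, 1 narrower than the perfect fifth (7), so diminished.

diminished fifth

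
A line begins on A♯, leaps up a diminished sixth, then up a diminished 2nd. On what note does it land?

Gbb

A diminished sixth up from A# is F (letter F, 7 semitones up).
A diminished second up from F is Gbb (letter G, 0 semitones up).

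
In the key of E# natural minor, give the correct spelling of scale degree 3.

Degree 3 takes the letter 2 steps above E, which is G.
In natural minor, degree 3 sits 3 semitones above the tonic. E# + 3 semitones is pitch class 8, spelled on G as G#.

G#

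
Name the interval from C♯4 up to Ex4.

augmented third

Counting letters C–D–E gives a third.
C#→E## = 5 semitones, 1 wider than the major third (4), so augmented.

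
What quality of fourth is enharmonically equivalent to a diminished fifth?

augmented

A diminished fifth spans 6 semitones.
A fourth spanning 6 semitones is augmented (the perfect fourth is 5).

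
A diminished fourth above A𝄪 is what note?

A up a perfect fourth is D, so the target letter is D.
From A##, a diminished fourth is 4 semitones up: D#.

D#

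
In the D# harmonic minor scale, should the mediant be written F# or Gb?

F#

Each scale degree takes a distinct letter name. Degree 3 of a scale on D must use the letter F.
F# and Gb are enharmonically the same pitch, but only F# uses the letter F, so it is the correct spelling here.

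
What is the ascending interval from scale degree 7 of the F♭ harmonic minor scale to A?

Scale degree 7 of Fb harmonic minor is Eb.
Eb up to A: letters E→A make it a fourth; 6 semitones makes it augmented.

augmented fourth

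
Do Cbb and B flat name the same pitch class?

Yes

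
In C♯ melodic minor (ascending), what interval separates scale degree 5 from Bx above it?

augmented third

Scale degree 5 of C# melodic minor (ascending) is G#.
G# up to B##: letters G→B make it a third; 5 semitones makes it augmented.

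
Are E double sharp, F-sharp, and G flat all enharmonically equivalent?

Yes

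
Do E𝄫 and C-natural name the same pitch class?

No

Ebb is pitch class 2; C is pitch class 0.
The pitch classes differ (2 vs. 0), so they are not enharmonic equivalents.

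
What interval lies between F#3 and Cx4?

The letter names run F→C, a span of 4 letter steps, so the interval is some kind of fifth.
F# to C## is 8 semitones. A perfect fifth is 7, so 8 makes it augmented.

augmented fifth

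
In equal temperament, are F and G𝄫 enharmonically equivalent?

Yes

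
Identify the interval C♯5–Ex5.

The letter names run C→E, a span of 2 letter steps, so the interval is some kind of third.
C# to E## is 5 semitones. A major third is 4, so 5 makes it augmented.

augmented third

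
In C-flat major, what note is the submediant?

Ab

The Cb major scale runs Cb Db Eb Fb Gb Ab Bb.
Degree 6 is Ab.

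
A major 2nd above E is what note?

A second above E lands on the letter F.
A major second spans 2 semitones, so E moves to pitch class 6. On the letter F that is F#.

F#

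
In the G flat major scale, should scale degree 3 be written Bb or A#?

Each scale degree takes a distinct letter name. Degree 3 of a scale on G must use the letter B.
Bb and A# are enharmonically the same pitch, but only Bb uses the letter B, so it is the correct spelling here.

Bb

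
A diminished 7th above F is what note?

A seventh above F lands on the letter E.
A diminished seventh spans 9 semitones, so F moves to pitch class 2. On the letter E that is Ebb.

Ebb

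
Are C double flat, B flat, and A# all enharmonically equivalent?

Yes

Cbb = pitch class 10 and Bb = pitch class 10 and A# = pitch class 10 — the same pitch class, so they are enharmonic equivalents.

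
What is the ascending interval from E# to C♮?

diminished sixth

The letter names run E→C, a span of 5 letter steps, so the interval is some kind of sixth.
E# to C is 7 semitones. A major sixth is 9, so 7 makes it diminished.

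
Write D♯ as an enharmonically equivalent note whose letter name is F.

Fbb

D# is pitch class 3. The letter F alone is pitch class 5.
To reach pitch class 3 from F requires an offset of -2 semitones, i.e. double flat: Fbb.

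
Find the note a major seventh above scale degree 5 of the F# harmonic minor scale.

B#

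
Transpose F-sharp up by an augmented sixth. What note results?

A sixth above F lands on the letter D.
An augmented sixth spans 10 semitones, so F# moves to pitch class 4. On the letter D that is D##.

D##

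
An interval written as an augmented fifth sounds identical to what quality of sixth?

minor

An augmented fifth spans 8 semitones.
A sixth spanning 8 semitones is minor (the major sixth is 9).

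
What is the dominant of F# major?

The F# major scale runs F# G# A# B C# D# E#.
Degree 5 is C#.

C#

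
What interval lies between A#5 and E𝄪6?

augmented fifth

The letter names run A→E, a span of 4 letter steps, so the interval is some kind of fifth.
A# to E## is 8 semitones. A perfect fifth is 7, so 8 makes it augmented.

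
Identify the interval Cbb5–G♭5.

Counting letters C–D–E–F–G gives a fifth.
Cbb→Gb = 8 semitones, 1 wider than the perfect fifth (7), so augmented.

augmented fifth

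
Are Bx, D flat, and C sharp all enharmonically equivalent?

Yes

B## = pitch class 1 and Db = pitch class 1 and C# = pitch class 1 — the same pitch class, so they are enharmonic equivalents.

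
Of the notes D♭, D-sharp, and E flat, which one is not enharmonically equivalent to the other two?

Db

In 12-tone equal temperament, enharmonic equivalents share a pitch class. Db is pitch class 1; D# is pitch class 3; Eb is pitch class 3.
D# and Eb share pitch class 3, while Db is pitch class 1.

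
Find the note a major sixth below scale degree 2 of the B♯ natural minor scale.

Scale degree 2 of B# natural minor is C##.
A major sixth (9 semitones) below C## lands on the letter E, giving E#.

E#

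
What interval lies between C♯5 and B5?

The letter names run C→B, a span of 6 letter steps, so the interval is some kind of seventh.
C# to B is 10 semitones. A major seventh is 11, so 10 makes it minor.

minor seventh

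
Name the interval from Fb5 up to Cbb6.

diminished fifth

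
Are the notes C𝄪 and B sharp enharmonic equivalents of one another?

No

Two spellings are enharmonically equivalent only if they share a pitch class.
Here C## → 2, B# → 0; 0 ≠ 2, so they are not.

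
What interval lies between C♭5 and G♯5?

doubly augmented fifth

Counting letters C–D–E–F–G gives a fifth.
Cb→G# = 9 semitones, 2 wider than the perfect fifth (7), so doubly augmented.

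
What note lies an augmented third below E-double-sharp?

C#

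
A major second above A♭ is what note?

A second above A lands on the letter B.
A major second spans 2 semitones, so Ab moves to pitch class 10. On the letter B that is Bb.

Bb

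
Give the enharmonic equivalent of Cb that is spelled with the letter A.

A##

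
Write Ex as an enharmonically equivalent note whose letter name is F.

Plain F sits 1 semitone below E##, so on the letter F the same pitch needs a sharp: F#.

F#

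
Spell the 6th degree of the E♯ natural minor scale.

Degree 6 takes the letter 5 steps above E, which is C.
In natural minor, degree 6 sits 8 semitones above the tonic. E# + 8 semitones is pitch class 1, spelled on C as C#.

C#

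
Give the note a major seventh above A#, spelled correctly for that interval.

A up a major seventh is G#, so the target letter is G.
From A#, a major seventh is 11 semitones up: G##.

G##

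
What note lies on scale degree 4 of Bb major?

Eb

The Bb major scale runs Bb C D Eb F G A.
Degree 4 is Eb.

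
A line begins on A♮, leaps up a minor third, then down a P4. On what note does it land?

A minor third up from A is C (letter C, 3 semitones up).
A perfect fourth down from C is G (letter G, 5 semitones down).

G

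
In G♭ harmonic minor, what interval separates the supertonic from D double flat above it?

diminished fourth

The supertonic of Gb harmonic minor is Ab.
Ab up to Dbb: letters A→D make it a fourth; 4 semitones makes it diminished.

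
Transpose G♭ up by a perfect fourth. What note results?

A fourth above G lands on the letter C.
A perfect fourth spans 5 semitones, so Gb moves to pitch class 11. On the letter C that is Cb.

Cb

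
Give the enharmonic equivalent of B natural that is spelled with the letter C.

Cb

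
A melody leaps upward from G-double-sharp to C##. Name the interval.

The letter names run G→C, a span of 3 letter steps, so the interval is some kind of fourth.
G## to C## is 5 semitones. A perfect fourth is 5, so 5 makes it perfect.

perfect fourth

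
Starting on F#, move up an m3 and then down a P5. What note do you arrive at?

D

A minor third up from F# is A (letter A, 3 semitones up).
A perfect fifth down from A is D (letter D, 7 semitones down).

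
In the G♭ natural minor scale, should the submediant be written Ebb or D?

Ebb

Each scale degree takes a distinct letter name. Degree 6 of a scale on G must use the letter E.
Ebb and D are enharmonically the same pitch, but only Ebb uses the letter E, so it is the correct spelling here.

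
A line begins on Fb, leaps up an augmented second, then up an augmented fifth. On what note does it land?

D#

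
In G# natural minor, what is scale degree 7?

Degree 7 takes the letter 6 steps above G, which is F.
In natural minor, degree 7 sits 10 semitones above the tonic. G# + 10 semitones is pitch class 6, spelled on F as F#.

F#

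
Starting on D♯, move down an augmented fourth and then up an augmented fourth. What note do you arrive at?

D#

An augmented fourth down from D# is A (letter A, 6 semitones down).
An augmented fourth up from A is D# (letter D, 6 semitones up).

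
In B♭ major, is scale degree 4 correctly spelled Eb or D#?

Eb

Each scale degree takes a distinct letter name. Degree 4 of a scale on B must use the letter E.
Eb and D# are enharmonically the same pitch, but only Eb uses the letter E, so it is the correct spelling here.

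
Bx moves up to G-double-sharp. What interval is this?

minor sixth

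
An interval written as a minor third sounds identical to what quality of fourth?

doubly diminished

A minor third spans 3 semitones.
A fourth spanning 3 semitones is doubly diminished (the perfect fourth is 5).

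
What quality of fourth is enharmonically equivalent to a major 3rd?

A major third spans 4 semitones.
A fourth spanning 4 semitones is diminished (the perfect fourth is 5).

diminished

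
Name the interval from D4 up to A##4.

Counting letters D–E–F–G–A gives a fifth.
D→A## = 9 semitones, 2 wider than the perfect fifth (7), so doubly augmented.

doubly augmented fifth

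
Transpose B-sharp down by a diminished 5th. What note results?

E##

A fifth below B lands on the letter E.
A diminished fifth spans 6 semitones, so B# moves to pitch class 6. On the letter E that is E##.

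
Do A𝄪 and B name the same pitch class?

Yes

A## = pitch class 11 and B = pitch class 11 — the same pitch class, so they are enharmonic equivalents.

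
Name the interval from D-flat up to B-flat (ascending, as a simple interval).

Counting letters D–E–F–G–A–B gives a sixth.
Db→Bb = 9 semitones, exactly the major sixth.

major sixth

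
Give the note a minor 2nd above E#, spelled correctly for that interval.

A second above E lands on the letter F.
A minor second spans 1 semitone, so E# moves to pitch class 6. On the letter F that is F#.

F#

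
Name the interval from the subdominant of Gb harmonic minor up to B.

The subdominant of Gb harmonic minor is Cb.
Cb up to B: letters C→B make it a seventh; 12 semitones makes it augmented.

augmented seventh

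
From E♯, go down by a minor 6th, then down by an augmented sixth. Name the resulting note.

A minor sixth down from E# is G## (letter G, 8 semitones down).
An augmented sixth down from G## is B (letter B, 10 semitones down).

B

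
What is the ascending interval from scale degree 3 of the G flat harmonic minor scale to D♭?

major third

Scale degree 3 of Gb harmonic minor is Bbb.
Bbb up to Db: letters B→D make it a third; 4 semitones makes it major.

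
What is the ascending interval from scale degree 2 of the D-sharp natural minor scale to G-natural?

Scale degree 2 of D# natural minor is E#.
E# up to G: letters E→G make it a third; 2 semitones makes it diminished.

diminished third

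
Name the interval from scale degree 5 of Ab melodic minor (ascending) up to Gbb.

Scale degree 5 of Ab melodic minor (ascending) is Eb.
Eb up to Gbb: letters E→G make it a third; 2 semitones makes it diminished.

diminished third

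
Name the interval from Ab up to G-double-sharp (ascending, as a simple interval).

doubly augmented seventh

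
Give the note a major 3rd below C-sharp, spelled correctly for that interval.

A

A third below C lands on the letter A.
A major third spans 4 semitones, so C# moves to pitch class 9. On the letter A that is A.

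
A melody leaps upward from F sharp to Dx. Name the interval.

The letter names run F→D, a span of 5 letter steps, so the interval is some kind of sixth.
F# to D## is 10 semitones. A major sixth is 9, so 10 makes it augmented.

augmented sixth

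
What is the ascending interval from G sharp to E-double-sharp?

Counting letters G–A–B–C–D–E gives a sixth.
G#→E## = 10 semitones, 1 wider than the major sixth (9), so augmented.

augmented sixth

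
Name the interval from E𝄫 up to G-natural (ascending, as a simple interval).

augmented third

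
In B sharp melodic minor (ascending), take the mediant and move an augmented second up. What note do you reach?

E##

The mediant of B# melodic minor (ascending) is D#.
An augmented second (3 semitones) above D# lands on the letter E, giving E##.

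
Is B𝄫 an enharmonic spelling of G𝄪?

Bbb = pitch class 9 and G## = pitch class 9 — the same pitch class, so they are enharmonic equivalents.

Yes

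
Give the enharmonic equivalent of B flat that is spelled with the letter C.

Cbb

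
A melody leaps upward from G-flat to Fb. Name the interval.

minor seventh

Counting letters G–A–B–C–D–E–F gives a seventh.
Gb→Fb = 10 semitones, 1 narrower than the major seventh (11), so minor.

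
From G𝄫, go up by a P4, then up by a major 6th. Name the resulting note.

Abb

A perfect fourth up from Gbb is Cbb (letter C, 5 semitones up).
A major sixth up from Cbb is Abb (letter A, 9 semitones up).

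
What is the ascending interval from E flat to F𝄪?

The letter names run E→F, a span of 1 letter step, so the interval is some kind of second.
Eb to F## is 4 semitones. A major second is 2, so 4 makes it doubly augmented.

doubly augmented second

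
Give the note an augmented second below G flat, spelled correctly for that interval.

Fbb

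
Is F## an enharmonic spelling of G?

Yes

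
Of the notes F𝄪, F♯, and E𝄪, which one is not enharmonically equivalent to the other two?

F##

In 12-tone equal temperament, enharmonic equivalents share a pitch class. F## is pitch class 7; F# is pitch class 6; E## is pitch class 6.
F# and E## share pitch class 6, while F## is pitch class 7.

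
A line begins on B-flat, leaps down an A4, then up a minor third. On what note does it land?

Abb

An augmented fourth down from Bb is Fb (letter F, 6 semitones down).
A minor third up from Fb is Abb (letter A, 3 semitones up).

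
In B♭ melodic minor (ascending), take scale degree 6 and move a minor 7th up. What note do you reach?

F

Scale degree 6 of Bb melodic minor (ascending) is G.
A minor seventh (10 semitones) above G lands on the letter F, giving F.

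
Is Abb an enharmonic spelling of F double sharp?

Yes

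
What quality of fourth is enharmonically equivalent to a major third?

diminished

A major third spans 4 semitones.
A fourth spanning 4 semitones is diminished (the perfect fourth is 5).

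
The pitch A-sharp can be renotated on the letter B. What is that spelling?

Plain B sits 1 semitone above A#, so on the letter B the same pitch needs a flat: Bb.

Bb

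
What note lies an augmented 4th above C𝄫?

C up a perfect fourth is F, so the target letter is F.
From Cbb, an augmented fourth is 6 semitones up: Fb.

Fb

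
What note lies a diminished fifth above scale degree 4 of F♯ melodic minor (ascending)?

Scale degree 4 of F# melodic minor (ascending) is B.
A diminished fifth (6 semitones) above B lands on the letter F, giving F.

F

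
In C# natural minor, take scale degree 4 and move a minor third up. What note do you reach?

A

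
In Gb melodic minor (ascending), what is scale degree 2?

Ab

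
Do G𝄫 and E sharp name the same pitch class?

Gbb is pitch class 5; E# is pitch class 5.
All spellings map to pitch class 5, so they are enharmonically equivalent.

Yes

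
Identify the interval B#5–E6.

diminished fourth

The letter names run B→E, a span of 3 letter steps, so the interval is some kind of fourth.
B# to E is 4 semitones. A perfect fourth is 5, so 4 makes it diminished.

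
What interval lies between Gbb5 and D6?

doubly augmented fifth

The letter names run G→D, a span of 4 letter steps, so the interval is some kind of fifth.
Gbb to D is 9 semitones. A perfect fifth is 7, so 9 makes it doubly augmented.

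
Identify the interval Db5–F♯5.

The letter names run D→F, a span of 2 letter steps, so the interval is some kind of third.
Db to F# is 5 semitones. A major third is 4, so 5 makes it augmented.

augmented third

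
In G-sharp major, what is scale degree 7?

The G# major scale runs G# A# B# C# D# E# F##.
Degree 7 is F##.

F##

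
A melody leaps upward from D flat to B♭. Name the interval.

The letter names run D→B, a span of 5 letter steps, so the interval is some kind of sixth.
Db to Bb is 9 semitones. A major sixth is 9, so 9 makes it major.

major sixth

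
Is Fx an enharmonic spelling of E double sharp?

F## is pitch class 7; E## is pitch class 6.
The pitch classes differ (7 vs. 6), so they are not enharmonic equivalents.

No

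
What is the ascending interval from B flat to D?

The letter names run B→D, a span of 2 letter steps, so the interval is some kind of third.
Bb to D is 4 semitones. A major third is 4, so 4 makes it major.

major third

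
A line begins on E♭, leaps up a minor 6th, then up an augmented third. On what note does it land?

A minor sixth up from Eb is Cb (letter C, 8 semitones up).
An augmented third up from Cb is E (letter E, 5 semitones up).

E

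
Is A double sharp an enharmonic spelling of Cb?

Yes

A## is pitch class 11; Cb is pitch class 11.
All spellings map to pitch class 11, so they are enharmonically equivalent.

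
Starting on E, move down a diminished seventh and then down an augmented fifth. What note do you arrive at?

B

A diminished seventh down from E is F## (letter F, 9 semitones down).
An augmented fifth down from F## is B (letter B, 8 semitones down).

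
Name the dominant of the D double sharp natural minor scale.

A##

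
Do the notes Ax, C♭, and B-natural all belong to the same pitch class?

Yes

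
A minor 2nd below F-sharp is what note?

A second below F lands on the letter E.
A minor second spans 1 semitone, so F# moves to pitch class 5. On the letter E that is E#.

E#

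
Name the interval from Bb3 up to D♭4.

The letter names run B→D, a span of 2 letter steps, so the interval is some kind of third.
Bb to Db is 3 semitones. A major third is 4, so 3 makes it minor.

minor third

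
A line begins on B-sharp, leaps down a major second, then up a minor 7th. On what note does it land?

G#

A major second down from B# is A# (letter A, 2 semitones down).
A minor seventh up from A# is G# (letter G, 10 semitones up).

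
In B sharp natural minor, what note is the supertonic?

The B# natural minor scale runs B# C## D# E# F## G# A#.
Degree 2 is C##.

C##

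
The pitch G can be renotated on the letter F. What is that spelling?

G is pitch class 7. The letter F alone is pitch class 5.
To reach pitch class 7 from F requires an offset of +2 semitones, i.e. double sharp: F##.

F##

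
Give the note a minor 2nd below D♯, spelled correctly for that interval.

C##

D down a major second is C, so the target letter is C.
From D#, a minor second is 1 semitone down: C##.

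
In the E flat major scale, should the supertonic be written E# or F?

Each scale degree takes a distinct letter name. Degree 2 of a scale on E must use the letter F.
F and E# are enharmonically the same pitch, but only F uses the letter F, so it is the correct spelling here.

F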